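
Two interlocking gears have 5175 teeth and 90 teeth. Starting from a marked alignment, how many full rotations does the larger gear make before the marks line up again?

2 rotations

They are all back at their starting positions together after one LCM of the periods.
5175 = 3^2 × 5^2 × 23
90 = 2 × 3^2 × 5
LCM(5175, 90) = 2 × 3^2 × 5^2 × 23 = 10350.
Rotations for period 5175: 10350 / 5175 = 2.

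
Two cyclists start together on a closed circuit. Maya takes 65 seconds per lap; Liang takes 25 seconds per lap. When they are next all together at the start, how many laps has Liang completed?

The first common completion time is the LCM of the periods.
65 = 5 × 13
25 = 5^2
LCM(65, 25) = 5^2 × 13 = 325.
Laps for period 25: 325 / 25 = 13.

13 laps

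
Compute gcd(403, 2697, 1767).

31

403 = 13 × 31
2697 = 3 × 29 × 31
1767 = 3 × 19 × 31
gcd(403, 2697, 1767) = 31.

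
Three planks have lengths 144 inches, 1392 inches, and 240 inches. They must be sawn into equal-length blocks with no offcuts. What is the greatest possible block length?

This is the greatest common divisor of 144, 1392, and 240.
144 = 2^4 × 3^2
1392 = 2^4 × 3 × 29
240 = 2^4 × 3 × 5
gcd(144, 1392, 240) = 2^4 × 3 = 48.

48 inches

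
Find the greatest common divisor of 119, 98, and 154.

119 = 7 × 17
98 = 2 × 7^2
154 = 2 × 7 × 11
gcd(119, 98, 154) = 7.

7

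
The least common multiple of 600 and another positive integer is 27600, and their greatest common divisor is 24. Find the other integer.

1104

gcd × lcm = product of the two integers, so the other integer is (24 × 27600) / 600 = 1104.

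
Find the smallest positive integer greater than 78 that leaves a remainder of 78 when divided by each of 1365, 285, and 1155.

N − 78 must be a common multiple of 1365, 285, and 1155.
1365 = 3 × 5 × 7 × 13
285 = 3 × 5 × 19
1155 = 3 × 5 × 7 × 11
LCM(1365, 285, 1155) = 3 × 5 × 7 × 11 × 13 × 19 = 285285.
Smallest N > 78 is LCM + 78 = 285285 + 78 = 285363.

285363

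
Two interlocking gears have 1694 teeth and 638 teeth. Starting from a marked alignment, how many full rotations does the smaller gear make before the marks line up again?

All finish a whole number of cycles simultaneously at t = LCM of the periods.
1694 = 2 × 7 × 11^2
638 = 2 × 11 × 29
LCM(1694, 638) = 2 × 7 × 11^2 × 29 = 49126.
Rotations for period 638: 49126 / 638 = 77.

77 rotations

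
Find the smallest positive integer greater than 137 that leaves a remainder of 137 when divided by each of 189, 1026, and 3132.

N − 137 must be a common multiple of 189, 1026, and 3132.
189 = 3^3 × 7
1026 = 2 × 3^3 × 19
3132 = 2^2 × 3^3 × 29
LCM(189, 1026, 3132) = 2^2 × 3^3 × 7 × 19 × 29 = 416556.
Smallest N > 137 is LCM + 137 = 416556 + 137 = 416693.

416693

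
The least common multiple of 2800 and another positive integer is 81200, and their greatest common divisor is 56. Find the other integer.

gcd × lcm = product of the two integers, so the other integer is (56 × 81200) / 2800 = 1624.

1624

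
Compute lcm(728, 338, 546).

28392

728 = 2^3 × 7 × 13
338 = 2 × 13^2
546 = 2 × 3 × 7 × 13
LCM(728, 338, 546) = 2^3 × 3 × 7 × 13^2 = 28392.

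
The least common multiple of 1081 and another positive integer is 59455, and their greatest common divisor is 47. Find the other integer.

2585

gcd × lcm = product of the two integers, so the other integer is (47 × 59455) / 1081 = 2585.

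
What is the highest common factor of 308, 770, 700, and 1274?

308 = 2^2 × 7 × 11
770 = 2 × 5 × 7 × 11
700 = 2^2 × 5^2 × 7
1274 = 2 × 7^2 × 13
gcd(308, 770, 700, 1274) = 2 × 7 = 14.

14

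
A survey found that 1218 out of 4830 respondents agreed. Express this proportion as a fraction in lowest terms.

1218 = 2 × 3 × 7 × 29
4830 = 2 × 3 × 5 × 7 × 23
gcd(1218, 4830) = 2 × 3 × 7 = 42.
Divide numerator and denominator by 42: 1218/4830 = 29/115.

29/115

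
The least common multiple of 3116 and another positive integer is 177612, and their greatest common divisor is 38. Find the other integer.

gcd × lcm = product of the two integers, so the other integer is (38 × 177612) / 3116 = 2166.

2166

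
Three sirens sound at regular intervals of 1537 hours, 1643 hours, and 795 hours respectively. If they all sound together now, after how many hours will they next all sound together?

They coincide at every common multiple of the periods; the first is the LCM.
1537 = 29 × 53
1643 = 31 × 53
795 = 3 × 5 × 53
LCM(1537, 1643, 795) = 3 × 5 × 29 × 31 × 53 = 714705.

714705 hours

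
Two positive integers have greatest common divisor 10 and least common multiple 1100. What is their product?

11000

For any two positive integers, gcd × lcm = product = 10 × 1100 = 11000.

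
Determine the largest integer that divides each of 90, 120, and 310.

90 = 2 × 3^2 × 5
120 = 2^3 × 3 × 5
310 = 2 × 5 × 31
gcd(90, 120, 310) = 2 × 5 = 10.

10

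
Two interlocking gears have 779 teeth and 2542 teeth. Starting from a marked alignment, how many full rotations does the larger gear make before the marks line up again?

19 rotations

All finish a whole number of cycles simultaneously at t = LCM of the periods.
779 = 19 × 41
2542 = 2 × 31 × 41
LCM(779, 2542) = 2 × 19 × 31 × 41 = 48298.
Rotations for period 2542: 48298 / 2542 = 19.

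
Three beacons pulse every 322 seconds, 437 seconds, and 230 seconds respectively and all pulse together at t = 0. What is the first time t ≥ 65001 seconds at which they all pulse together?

Joint pulses occur at multiples of LCM(322, 437, 230).
322 = 2 × 7 × 23
437 = 19 × 23
230 = 2 × 5 × 23
LCM(322, 437, 230) = 2 × 5 × 7 × 19 × 23 = 30590.
Smallest multiple of 30590 that is ≥ 65001: ⌈65001/30590⌉ × 30590 = 3 × 30590 = 91770.

91770 seconds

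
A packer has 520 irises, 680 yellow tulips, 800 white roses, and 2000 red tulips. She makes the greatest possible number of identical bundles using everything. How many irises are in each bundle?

13

Number of bundles = gcd(520, 680, 800, 2000).
520 = 2^3 × 5 × 13
680 = 2^3 × 5 × 17
800 = 2^5 × 5^2
2000 = 2^4 × 5^3
gcd(520, 680, 800, 2000) = 2^3 × 5 = 40.
irises per bundle = 520 / 40 = 13.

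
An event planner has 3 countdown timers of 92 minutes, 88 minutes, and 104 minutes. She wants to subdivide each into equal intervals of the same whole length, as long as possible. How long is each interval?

The interval must divide each timer length; the longest such is the gcd.
92 = 2^2 × 23
88 = 2^3 × 11
104 = 2^3 × 13
gcd(92, 88, 104) = 2^2 = 4.

4 minutes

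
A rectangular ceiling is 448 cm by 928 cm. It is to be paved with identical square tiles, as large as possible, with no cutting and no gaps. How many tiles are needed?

406

Tile side = gcd(448, 928).
448 = 2^6 × 7
928 = 2^5 × 29
gcd(448, 928) = 2^5 = 32.
Tiles: (448/32) × (928/32) = 14 × 29 = 406.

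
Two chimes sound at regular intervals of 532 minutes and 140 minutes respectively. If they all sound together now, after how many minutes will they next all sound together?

We need the least common multiple of the intervals.
532 = 2^2 × 7 × 19
140 = 2^2 × 5 × 7
LCM(532, 140) = 2^2 × 5 × 7 × 19 = 2660.

2660 minutes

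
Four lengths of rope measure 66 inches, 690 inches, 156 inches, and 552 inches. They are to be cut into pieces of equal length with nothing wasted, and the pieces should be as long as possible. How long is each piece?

6 inches

The greatest length dividing all of 66, 690, 156, and 552 is their gcd.
66 = 2 × 3 × 11
690 = 2 × 3 × 5 × 23
156 = 2^2 × 3 × 13
552 = 2^3 × 3 × 23
gcd(66, 690, 156, 552) = 2 × 3 = 6.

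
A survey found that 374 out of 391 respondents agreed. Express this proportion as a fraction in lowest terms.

22/23

374 = 2 × 11 × 17
391 = 17 × 23
gcd(374, 391) = 17.
Divide numerator and denominator by 17: 374/391 = 22/23.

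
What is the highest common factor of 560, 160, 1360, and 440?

560 = 2^4 × 5 × 7
160 = 2^5 × 5
1360 = 2^4 × 5 × 17
440 = 2^3 × 5 × 11
gcd(560, 160, 1360, 440) = 2^3 × 5 = 40.

40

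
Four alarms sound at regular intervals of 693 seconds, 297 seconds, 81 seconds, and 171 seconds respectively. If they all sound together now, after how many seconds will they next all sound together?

118503 seconds

The first simultaneous occurrence is after LCM of the individual periods.
693 = 3^2 × 7 × 11
297 = 3^3 × 11
81 = 3^4
171 = 3^2 × 19
LCM(693, 297, 81, 171) = 3^4 × 7 × 11 × 19 = 118503.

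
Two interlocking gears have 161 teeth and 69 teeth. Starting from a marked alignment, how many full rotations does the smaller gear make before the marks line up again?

7 rotations

They are all back at their starting positions together after one LCM of the periods.
161 = 7 × 23
69 = 3 × 23
LCM(161, 69) = 3 × 7 × 23 = 483.
Rotations for period 69: 483 / 69 = 7.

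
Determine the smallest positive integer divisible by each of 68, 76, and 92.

68 = 2^2 × 17
76 = 2^2 × 19
92 = 2^2 × 23
LCM(68, 76, 92) = 2^2 × 17 × 19 × 23 = 29716.

29716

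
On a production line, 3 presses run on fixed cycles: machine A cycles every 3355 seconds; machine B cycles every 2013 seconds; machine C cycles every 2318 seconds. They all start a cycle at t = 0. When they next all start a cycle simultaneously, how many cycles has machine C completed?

The first common completion time is the LCM of the periods.
3355 = 5 × 11 × 61
2013 = 3 × 11 × 61
2318 = 2 × 19 × 61
LCM(3355, 2013, 2318) = 2 × 3 × 5 × 11 × 19 × 61 = 382470.
Cycles for period 2318: 382470 / 2318 = 165.

165 cycles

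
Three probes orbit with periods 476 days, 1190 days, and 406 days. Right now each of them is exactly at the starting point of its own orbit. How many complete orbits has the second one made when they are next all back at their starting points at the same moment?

All finish a whole number of cycles simultaneously at t = LCM of the periods.
476 = 2^2 × 7 × 17
1190 = 2 × 5 × 7 × 17
406 = 2 × 7 × 29
LCM(476, 1190, 406) = 2^2 × 5 × 7 × 17 × 29 = 69020.
Orbits for period 1190: 69020 / 1190 = 58.

58 orbits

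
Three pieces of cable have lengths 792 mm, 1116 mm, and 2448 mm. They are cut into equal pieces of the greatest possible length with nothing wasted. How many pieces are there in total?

121

Piece length = gcd(792, 1116, 2448).
792 = 2^3 × 3^2 × 11
1116 = 2^2 × 3^2 × 31
2448 = 2^4 × 3^2 × 17
gcd(792, 1116, 2448) = 2^2 × 3^2 = 36.
Total pieces = 792/36 + 1116/36 + 2448/36 = 22 + 31 + 68 = 121.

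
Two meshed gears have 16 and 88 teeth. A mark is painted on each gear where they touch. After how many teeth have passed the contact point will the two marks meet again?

176 teeth

We need the least common multiple of the intervals.
16 = 2^4
88 = 2^3 × 11
LCM(16, 88) = 2^4 × 11 = 176.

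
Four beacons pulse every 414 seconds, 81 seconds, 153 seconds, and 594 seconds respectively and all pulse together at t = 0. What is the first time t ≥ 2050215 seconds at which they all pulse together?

Joint pulses occur at multiples of LCM(414, 81, 153, 594).
414 = 2 × 3^2 × 23
81 = 3^4
153 = 3^2 × 17
594 = 2 × 3^3 × 11
LCM(414, 81, 153, 594) = 2 × 3^4 × 11 × 17 × 23 = 696762.
Smallest multiple of 696762 that is ≥ 2050215: ⌈2050215/696762⌉ × 696762 = 3 × 696762 = 2090286.

2090286 seconds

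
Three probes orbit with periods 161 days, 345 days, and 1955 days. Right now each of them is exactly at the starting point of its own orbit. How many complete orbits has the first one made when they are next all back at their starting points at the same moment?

255 orbits

The first common completion time is the LCM of the periods.
161 = 7 × 23
345 = 3 × 5 × 23
1955 = 5 × 17 × 23
LCM(161, 345, 1955) = 3 × 5 × 7 × 17 × 23 = 41055.
Orbits for period 161: 41055 / 161 = 255.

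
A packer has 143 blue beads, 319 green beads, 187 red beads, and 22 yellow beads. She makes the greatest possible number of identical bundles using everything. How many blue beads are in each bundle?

13

Number of bundles = gcd(143, 319, 187, 22).
143 = 11 × 13
319 = 11 × 29
187 = 11 × 17
22 = 2 × 11
gcd(143, 319, 187, 22) = 11.
blue beads per bundle = 143 / 11 = 13.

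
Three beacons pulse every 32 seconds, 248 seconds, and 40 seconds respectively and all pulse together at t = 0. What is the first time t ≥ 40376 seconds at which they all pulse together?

44640 seconds

Joint pulses occur at multiples of LCM(32, 248, 40).
32 = 2^5
248 = 2^3 × 31
40 = 2^3 × 5
LCM(32, 248, 40) = 2^5 × 5 × 31 = 4960.
Smallest multiple of 4960 that is ≥ 40376: ⌈40376/4960⌉ × 4960 = 9 × 4960 = 44640.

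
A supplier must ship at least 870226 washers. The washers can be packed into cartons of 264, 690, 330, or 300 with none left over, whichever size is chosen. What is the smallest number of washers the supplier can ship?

910800

The number of washers must be a common multiple of 264, 690, 330, and 300, so a multiple of their LCM.
264 = 2^3 × 3 × 11
690 = 2 × 3 × 5 × 23
330 = 2 × 3 × 5 × 11
300 = 2^2 × 3 × 5^2
LCM(264, 690, 330, 300) = 2^3 × 3 × 5^2 × 11 × 23 = 151800.
Smallest multiple of 151800 that is ≥ 870226: ⌈870226/151800⌉ × 151800 = 6 × 151800 = 910800.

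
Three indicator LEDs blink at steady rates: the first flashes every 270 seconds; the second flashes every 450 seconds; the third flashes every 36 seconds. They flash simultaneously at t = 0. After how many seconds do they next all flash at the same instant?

We need the least common multiple of the intervals.
270 = 2 × 3^3 × 5
450 = 2 × 3^2 × 5^2
36 = 2^2 × 3^2
LCM(270, 450, 36) = 2^2 × 3^3 × 5^2 = 2700.

2700 seconds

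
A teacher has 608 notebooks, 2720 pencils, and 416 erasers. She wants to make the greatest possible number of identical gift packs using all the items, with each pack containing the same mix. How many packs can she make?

32 packs

The pack count must divide each quantity, so the greatest is gcd(608, 2720, 416).
608 = 2^5 × 19
2720 = 2^5 × 5 × 17
416 = 2^5 × 13
gcd(608, 2720, 416) = 2^5 = 32.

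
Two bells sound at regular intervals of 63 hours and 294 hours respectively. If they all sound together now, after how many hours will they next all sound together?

They coincide at every common multiple of the periods; the first is the LCM.
63 = 3^2 × 7
294 = 2 × 3 × 7^2
LCM(63, 294) = 2 × 3^2 × 7^2 = 882.

882 hours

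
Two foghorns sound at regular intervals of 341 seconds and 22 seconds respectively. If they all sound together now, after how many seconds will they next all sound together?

682 seconds

They coincide at every common multiple of the periods; the first is the LCM.
341 = 11 × 31
22 = 2 × 11
LCM(341, 22) = 2 × 11 × 31 = 682.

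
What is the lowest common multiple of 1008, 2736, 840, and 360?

1008 = 2^4 × 3^2 × 7
2736 = 2^4 × 3^2 × 19
840 = 2^3 × 3 × 5 × 7
360 = 2^3 × 3^2 × 5
LCM(1008, 2736, 840, 360) = 2^4 × 3^2 × 5 × 7 × 19 = 95760.

95760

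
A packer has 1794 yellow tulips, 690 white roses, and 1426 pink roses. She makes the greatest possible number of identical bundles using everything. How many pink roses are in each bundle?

Number of bundles = gcd(1794, 690, 1426).
1794 = 2 × 3 × 13 × 23
690 = 2 × 3 × 5 × 23
1426 = 2 × 23 × 31
gcd(1794, 690, 1426) = 2 × 23 = 46.
pink roses per bundle = 1426 / 46 = 31.

31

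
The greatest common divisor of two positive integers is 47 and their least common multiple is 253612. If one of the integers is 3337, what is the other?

For two integers, gcd × lcm = product, so the other is (47 × 253612) / 3337 = 11919764 / 3337 = 3572.

3572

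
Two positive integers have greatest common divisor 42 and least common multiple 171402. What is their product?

7198884

For any two positive integers, gcd × lcm = product = 42 × 171402 = 7198884.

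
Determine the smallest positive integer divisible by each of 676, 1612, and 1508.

607724

676 = 2^2 × 13^2
1612 = 2^2 × 13 × 31
1508 = 2^2 × 13 × 29
LCM(676, 1612, 1508) = 2^2 × 13^2 × 29 × 31 = 607724.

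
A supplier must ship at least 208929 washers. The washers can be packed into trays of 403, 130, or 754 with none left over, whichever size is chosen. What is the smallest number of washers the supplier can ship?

233740

The number of washers must be a common multiple of 403, 130, and 754, so a multiple of their LCM.
403 = 13 × 31
130 = 2 × 5 × 13
754 = 2 × 13 × 29
LCM(403, 130, 754) = 2 × 5 × 13 × 29 × 31 = 116870.
Smallest multiple of 116870 that is ≥ 208929: ⌈208929/116870⌉ × 116870 = 2 × 116870 = 233740.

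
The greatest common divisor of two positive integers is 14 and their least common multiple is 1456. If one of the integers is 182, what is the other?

112

For two integers, gcd × lcm = product, so the other is (14 × 1456) / 182 = 20384 / 182 = 112.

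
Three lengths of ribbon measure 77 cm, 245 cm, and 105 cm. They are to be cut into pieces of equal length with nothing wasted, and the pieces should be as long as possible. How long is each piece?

Each piece length must divide every original length, so the longest possible is gcd(77, 245, 105).
77 = 7 × 11
245 = 5 × 7^2
105 = 3 × 5 × 7
gcd(77, 245, 105) = 7.

7 cm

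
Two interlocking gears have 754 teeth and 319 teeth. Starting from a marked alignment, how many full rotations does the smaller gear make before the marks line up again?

26 rotations

They are all back at their starting positions together after one LCM of the periods.
754 = 2 × 13 × 29
319 = 11 × 29
LCM(754, 319) = 2 × 11 × 13 × 29 = 8294.
Rotations for period 319: 8294 / 319 = 26.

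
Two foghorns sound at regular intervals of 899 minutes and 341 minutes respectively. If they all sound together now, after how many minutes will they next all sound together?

9889 minutes

The first simultaneous occurrence is after LCM of the individual periods.
899 = 29 × 31
341 = 11 × 31
LCM(899, 341) = 11 × 29 × 31 = 9889.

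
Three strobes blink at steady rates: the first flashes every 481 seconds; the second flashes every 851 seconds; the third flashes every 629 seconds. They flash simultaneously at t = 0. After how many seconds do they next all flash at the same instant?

The first simultaneous occurrence is after LCM of the individual periods.
481 = 13 × 37
851 = 23 × 37
629 = 17 × 37
LCM(481, 851, 629) = 13 × 17 × 23 × 37 = 188071.

188071 seconds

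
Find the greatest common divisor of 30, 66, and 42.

30 = 2 × 3 × 5
66 = 2 × 3 × 11
42 = 2 × 3 × 7
gcd(30, 66, 42) = 2 × 3 = 6.

6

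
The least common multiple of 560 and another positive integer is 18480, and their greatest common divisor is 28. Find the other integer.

924

gcd × lcm = product of the two integers, so the other integer is (28 × 18480) / 560 = 924.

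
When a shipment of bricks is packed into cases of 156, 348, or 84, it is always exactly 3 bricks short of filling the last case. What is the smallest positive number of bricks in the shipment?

Being 3 short of a full case of size k means N ≡ −3 (mod k), i.e. N + 3 is a multiple of each size.
156 = 2^2 × 3 × 13
348 = 2^2 × 3 × 29
84 = 2^2 × 3 × 7
LCM(156, 348, 84) = 2^2 × 3 × 7 × 13 × 29 = 31668.
Smallest positive N is 31668 − 3 = 31665.

31665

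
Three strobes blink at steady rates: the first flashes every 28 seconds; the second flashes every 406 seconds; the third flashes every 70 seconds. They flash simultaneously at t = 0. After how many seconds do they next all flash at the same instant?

4060 seconds

The first simultaneous occurrence is after LCM of the individual periods.
28 = 2^2 × 7
406 = 2 × 7 × 29
70 = 2 × 5 × 7
LCM(28, 406, 70) = 2^2 × 5 × 7 × 29 = 4060.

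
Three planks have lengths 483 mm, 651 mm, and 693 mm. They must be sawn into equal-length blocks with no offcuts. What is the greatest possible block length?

21 mm

This is the greatest common divisor of 483, 651, and 693.
483 = 3 × 7 × 23
651 = 3 × 7 × 31
693 = 3^2 × 7 × 11
gcd(483, 651, 693) = 3 × 7 = 21.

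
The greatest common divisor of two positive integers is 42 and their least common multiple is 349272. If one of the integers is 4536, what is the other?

For two integers, gcd × lcm = product, so the other is (42 × 349272) / 4536 = 14669424 / 4536 = 3234.

3234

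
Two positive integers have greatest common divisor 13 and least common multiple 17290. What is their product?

For any two positive integers, gcd × lcm = product = 13 × 17290 = 224770.

224770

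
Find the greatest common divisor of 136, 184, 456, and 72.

8

136 = 2^3 × 17
184 = 2^3 × 23
456 = 2^3 × 3 × 19
72 = 2^3 × 3^2
gcd(136, 184, 456, 72) = 2^3 = 8.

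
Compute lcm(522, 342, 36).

522 = 2 × 3^2 × 29
342 = 2 × 3^2 × 19
36 = 2^2 × 3^2
LCM(522, 342, 36) = 2^2 × 3^2 × 19 × 29 = 19836.

19836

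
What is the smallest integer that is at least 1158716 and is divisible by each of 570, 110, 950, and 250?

1254000

The integer must be a common multiple of 570, 110, 950, and 250, so a multiple of their LCM.
570 = 2 × 3 × 5 × 19
110 = 2 × 5 × 11
950 = 2 × 5^2 × 19
250 = 2 × 5^3
LCM(570, 110, 950, 250) = 2 × 3 × 5^3 × 11 × 19 = 156750.
Smallest multiple of 156750 that is ≥ 1158716: ⌈1158716/156750⌉ × 156750 = 8 × 156750 = 1254000.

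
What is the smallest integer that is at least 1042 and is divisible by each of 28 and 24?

1176

The integer must be a common multiple of 28 and 24, so a multiple of their LCM.
28 = 2^2 × 7
24 = 2^3 × 3
LCM(28, 24) = 2^3 × 3 × 7 = 168.
Smallest multiple of 168 that is ≥ 1042: ⌈1042/168⌉ × 168 = 7 × 168 = 1176.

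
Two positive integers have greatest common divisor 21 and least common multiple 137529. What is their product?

For any two positive integers, gcd × lcm = product = 21 × 137529 = 2888109.

2888109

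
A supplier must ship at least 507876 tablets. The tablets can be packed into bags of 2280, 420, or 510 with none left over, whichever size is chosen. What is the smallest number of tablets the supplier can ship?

542640

The number of tablets must be a common multiple of 2280, 420, and 510, so a multiple of their LCM.
2280 = 2^3 × 3 × 5 × 19
420 = 2^2 × 3 × 5 × 7
510 = 2 × 3 × 5 × 17
LCM(2280, 420, 510) = 2^3 × 3 × 5 × 7 × 17 × 19 = 271320.
Smallest multiple of 271320 that is ≥ 507876: ⌈507876/271320⌉ × 271320 = 2 × 271320 = 542640.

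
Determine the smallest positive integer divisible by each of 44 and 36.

44 = 2^2 × 11
36 = 2^2 × 3^2
LCM(44, 36) = 2^2 × 3^2 × 11 = 396.

396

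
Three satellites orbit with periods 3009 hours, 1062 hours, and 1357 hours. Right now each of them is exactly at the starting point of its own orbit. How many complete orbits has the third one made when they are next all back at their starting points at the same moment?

All finish a whole number of cycles simultaneously at t = LCM of the periods.
3009 = 3 × 17 × 59
1062 = 2 × 3^2 × 59
1357 = 23 × 59
LCM(3009, 1062, 1357) = 2 × 3^2 × 17 × 23 × 59 = 415242.
Orbits for period 1357: 415242 / 1357 = 306.

306 orbits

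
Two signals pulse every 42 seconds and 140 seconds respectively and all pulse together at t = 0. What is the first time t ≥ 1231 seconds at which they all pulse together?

1260 seconds

Joint pulses occur at multiples of LCM(42, 140).
42 = 2 × 3 × 7
140 = 2^2 × 5 × 7
LCM(42, 140) = 2^2 × 3 × 5 × 7 = 420.
Smallest multiple of 420 that is ≥ 1231: ⌈1231/420⌉ × 420 = 3 × 420 = 1260.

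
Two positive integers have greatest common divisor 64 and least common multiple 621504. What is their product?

For any two positive integers, gcd × lcm = product = 64 × 621504 = 39776256.

39776256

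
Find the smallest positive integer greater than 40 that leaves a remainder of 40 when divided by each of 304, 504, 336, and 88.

210712

N − 40 must be a common multiple of 304, 504, 336, and 88.
304 = 2^4 × 19
504 = 2^3 × 3^2 × 7
336 = 2^4 × 3 × 7
88 = 2^3 × 11
LCM(304, 504, 336, 88) = 2^4 × 3^2 × 7 × 11 × 19 = 210672.
Smallest N > 40 is LCM + 40 = 210672 + 40 = 210712.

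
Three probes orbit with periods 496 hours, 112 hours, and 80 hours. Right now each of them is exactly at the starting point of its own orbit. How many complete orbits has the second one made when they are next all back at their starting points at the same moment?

All finish a whole number of cycles simultaneously at t = LCM of the periods.
496 = 2^4 × 31
112 = 2^4 × 7
80 = 2^4 × 5
LCM(496, 112, 80) = 2^4 × 5 × 7 × 31 = 17360.
Orbits for period 112: 17360 / 112 = 155.

155 orbits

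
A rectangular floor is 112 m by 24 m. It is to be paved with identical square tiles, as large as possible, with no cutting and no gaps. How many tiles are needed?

42

Tile side = gcd(112, 24).
112 = 2^4 × 7
24 = 2^3 × 3
gcd(112, 24) = 2^3 = 8.
Tiles: (112/8) × (24/8) = 14 × 3 = 42.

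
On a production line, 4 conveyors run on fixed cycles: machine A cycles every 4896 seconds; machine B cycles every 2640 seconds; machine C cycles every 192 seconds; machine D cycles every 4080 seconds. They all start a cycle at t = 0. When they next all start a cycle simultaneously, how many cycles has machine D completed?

The first common completion time is the LCM of the periods.
4896 = 2^5 × 3^2 × 17
2640 = 2^4 × 3 × 5 × 11
192 = 2^6 × 3
4080 = 2^4 × 3 × 5 × 17
LCM(4896, 2640, 192, 4080) = 2^6 × 3^2 × 5 × 11 × 17 = 538560.
Cycles for period 4080: 538560 / 4080 = 132.

132 cycles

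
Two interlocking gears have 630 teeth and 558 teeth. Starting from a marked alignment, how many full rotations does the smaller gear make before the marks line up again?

35 rotations

They are all back at their starting positions together after one LCM of the periods.
630 = 2 × 3^2 × 5 × 7
558 = 2 × 3^2 × 31
LCM(630, 558) = 2 × 3^2 × 5 × 7 × 31 = 19530.
Rotations for period 558: 19530 / 558 = 35.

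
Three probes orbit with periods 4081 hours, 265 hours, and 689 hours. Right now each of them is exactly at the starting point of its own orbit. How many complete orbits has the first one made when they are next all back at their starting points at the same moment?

65 orbits

All finish a whole number of cycles simultaneously at t = LCM of the periods.
4081 = 7 × 11 × 53
265 = 5 × 53
689 = 13 × 53
LCM(4081, 265, 689) = 5 × 7 × 11 × 13 × 53 = 265265.
Orbits for period 4081: 265265 / 4081 = 65.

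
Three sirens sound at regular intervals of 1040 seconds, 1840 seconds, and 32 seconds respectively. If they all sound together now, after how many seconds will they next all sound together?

They coincide at every common multiple of the periods; the first is the LCM.
1040 = 2^4 × 5 × 13
1840 = 2^4 × 5 × 23
32 = 2^5
LCM(1040, 1840, 32) = 2^5 × 5 × 13 × 23 = 47840.

47840 seconds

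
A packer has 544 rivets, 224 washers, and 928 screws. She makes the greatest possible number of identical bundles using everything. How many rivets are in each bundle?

17

Number of bundles = gcd(544, 224, 928).
544 = 2^5 × 17
224 = 2^5 × 7
928 = 2^5 × 29
gcd(544, 224, 928) = 2^5 = 32.
rivets per bundle = 544 / 32 = 17.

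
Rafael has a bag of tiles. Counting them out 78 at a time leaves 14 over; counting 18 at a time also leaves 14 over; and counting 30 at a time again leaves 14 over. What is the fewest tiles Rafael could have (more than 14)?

1184

N − 14 must be a common multiple of 78, 18, and 30.
78 = 2 × 3 × 13
18 = 2 × 3^2
30 = 2 × 3 × 5
LCM(78, 18, 30) = 2 × 3^2 × 5 × 13 = 1170.
Smallest N > 14 is LCM + 14 = 1170 + 14 = 1184.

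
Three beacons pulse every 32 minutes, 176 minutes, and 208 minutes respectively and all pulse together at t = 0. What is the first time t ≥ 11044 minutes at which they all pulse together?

Joint pulses occur at multiples of LCM(32, 176, 208).
32 = 2^5
176 = 2^4 × 11
208 = 2^4 × 13
LCM(32, 176, 208) = 2^5 × 11 × 13 = 4576.
Smallest multiple of 4576 that is ≥ 11044: ⌈11044/4576⌉ × 4576 = 3 × 4576 = 13728.

13728 minutes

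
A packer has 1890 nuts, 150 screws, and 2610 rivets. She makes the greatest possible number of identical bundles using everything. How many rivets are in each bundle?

87

Number of bundles = gcd(1890, 150, 2610).
1890 = 2 × 3^3 × 5 × 7
150 = 2 × 3 × 5^2
2610 = 2 × 3^2 × 5 × 29
gcd(1890, 150, 2610) = 2 × 3 × 5 = 30.
rivets per bundle = 2610 / 30 = 87.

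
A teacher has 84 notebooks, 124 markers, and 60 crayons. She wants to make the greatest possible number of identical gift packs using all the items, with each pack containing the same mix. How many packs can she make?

The pack count must divide each quantity, so the greatest is gcd(84, 124, 60).
84 = 2^2 × 3 × 7
124 = 2^2 × 31
60 = 2^2 × 3 × 5
gcd(84, 124, 60) = 2^2 = 4.

4 packs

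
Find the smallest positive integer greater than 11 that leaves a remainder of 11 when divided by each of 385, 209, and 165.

N − 11 must be a common multiple of 385, 209, and 165.
385 = 5 × 7 × 11
209 = 11 × 19
165 = 3 × 5 × 11
LCM(385, 209, 165) = 3 × 5 × 7 × 11 × 19 = 21945.
Smallest N > 11 is LCM + 11 = 21945 + 11 = 21956.

21956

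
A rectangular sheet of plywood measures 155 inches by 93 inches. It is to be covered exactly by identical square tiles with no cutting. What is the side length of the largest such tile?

By the Euclidean algorithm:
155 = 1 × 93 + 62
93 = 1 × 62 + 31
62 = 2 × 31 + 0
gcd(155, 93) = 31.

31 inches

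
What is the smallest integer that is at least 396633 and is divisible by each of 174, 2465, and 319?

The integer must be a common multiple of 174, 2465, and 319, so a multiple of their LCM.
174 = 2 × 3 × 29
2465 = 5 × 17 × 29
319 = 11 × 29
LCM(174, 2465, 319) = 2 × 3 × 5 × 11 × 17 × 29 = 162690.
Smallest multiple of 162690 that is ≥ 396633: ⌈396633/162690⌉ × 162690 = 3 × 162690 = 488070.

488070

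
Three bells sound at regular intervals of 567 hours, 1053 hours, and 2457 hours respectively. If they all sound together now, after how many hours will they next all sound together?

They coincide at every common multiple of the periods; the first is the LCM.
567 = 3^4 × 7
1053 = 3^4 × 13
2457 = 3^3 × 7 × 13
LCM(567, 1053, 2457) = 3^4 × 7 × 13 = 7371.

7371 hours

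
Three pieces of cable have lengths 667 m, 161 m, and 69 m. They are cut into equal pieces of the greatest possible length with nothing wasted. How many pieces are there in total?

Piece length = gcd(667, 161, 69).
667 = 23 × 29
161 = 7 × 23
69 = 3 × 23
gcd(667, 161, 69) = 23.
Total pieces = 667/23 + 161/23 + 69/23 = 29 + 7 + 3 = 39.

39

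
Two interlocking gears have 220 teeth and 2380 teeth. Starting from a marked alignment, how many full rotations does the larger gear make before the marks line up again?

11 rotations

They are all back at their starting positions together after one LCM of the periods.
220 = 2^2 × 5 × 11
2380 = 2^2 × 5 × 7 × 17
LCM(220, 2380) = 2^2 × 5 × 7 × 11 × 17 = 26180.
Rotations for period 2380: 26180 / 2380 = 11.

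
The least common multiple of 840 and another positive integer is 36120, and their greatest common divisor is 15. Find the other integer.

gcd × lcm = product of the two integers, so the other integer is (15 × 36120) / 840 = 645.

645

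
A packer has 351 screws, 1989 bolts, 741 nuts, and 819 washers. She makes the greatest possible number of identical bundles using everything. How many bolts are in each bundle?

51

Number of bundles = gcd(351, 1989, 741, 819).
351 = 3^3 × 13
1989 = 3^2 × 13 × 17
741 = 3 × 13 × 19
819 = 3^2 × 7 × 13
gcd(351, 1989, 741, 819) = 3 × 13 = 39.
bolts per bundle = 1989 / 39 = 51.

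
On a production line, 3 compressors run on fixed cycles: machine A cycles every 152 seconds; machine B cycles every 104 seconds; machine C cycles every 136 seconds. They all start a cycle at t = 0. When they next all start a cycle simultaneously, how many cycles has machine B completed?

323 cycles

The first common completion time is the LCM of the periods.
152 = 2^3 × 19
104 = 2^3 × 13
136 = 2^3 × 17
LCM(152, 104, 136) = 2^3 × 13 × 17 × 19 = 33592.
Cycles for period 104: 33592 / 104 = 323.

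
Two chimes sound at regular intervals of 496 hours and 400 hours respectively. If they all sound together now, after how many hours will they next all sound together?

12400 hours

The first simultaneous occurrence is after LCM of the individual periods.
496 = 2^4 × 31
400 = 2^4 × 5^2
LCM(496, 400) = 2^4 × 5^2 × 31 = 12400.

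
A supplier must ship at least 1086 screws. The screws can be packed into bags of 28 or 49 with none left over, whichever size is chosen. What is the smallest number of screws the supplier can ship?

The number of screws must be a common multiple of 28 and 49, so a multiple of their LCM.
28 = 2^2 × 7
49 = 7^2
LCM(28, 49) = 2^2 × 7^2 = 196.
Smallest multiple of 196 that is ≥ 1086: ⌈1086/196⌉ × 196 = 6 × 196 = 1176.

1176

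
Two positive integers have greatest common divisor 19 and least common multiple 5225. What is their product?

99275

For any two positive integers, gcd × lcm = product = 19 × 5225 = 99275.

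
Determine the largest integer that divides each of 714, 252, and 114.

6

714 = 2 × 3 × 7 × 17
252 = 2^2 × 3^2 × 7
114 = 2 × 3 × 19
gcd(714, 252, 114) = 2 × 3 = 6.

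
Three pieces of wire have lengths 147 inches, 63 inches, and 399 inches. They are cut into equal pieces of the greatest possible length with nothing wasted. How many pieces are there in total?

Piece length = gcd(147, 63, 399).
147 = 3 × 7^2
63 = 3^2 × 7
399 = 3 × 7 × 19
gcd(147, 63, 399) = 3 × 7 = 21.
Total pieces = 147/21 + 63/21 + 399/21 = 7 + 3 + 19 = 29.

29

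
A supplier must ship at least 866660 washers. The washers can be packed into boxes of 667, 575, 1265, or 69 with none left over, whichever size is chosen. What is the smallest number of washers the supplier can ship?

The number of washers must be a common multiple of 667, 575, 1265, and 69, so a multiple of their LCM.
667 = 23 × 29
575 = 5^2 × 23
1265 = 5 × 11 × 23
69 = 3 × 23
LCM(667, 575, 1265, 69) = 3 × 5^2 × 11 × 23 × 29 = 550275.
Smallest multiple of 550275 that is ≥ 866660: ⌈866660/550275⌉ × 550275 = 2 × 550275 = 1100550.

1100550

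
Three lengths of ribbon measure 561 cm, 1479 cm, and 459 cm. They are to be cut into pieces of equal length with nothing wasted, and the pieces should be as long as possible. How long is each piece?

Each piece length must divide every original length, so the longest possible is gcd(561, 1479, 459).
561 = 3 × 11 × 17
1479 = 3 × 17 × 29
459 = 3^3 × 17
gcd(561, 1479, 459) = 3 × 17 = 51.

51 cm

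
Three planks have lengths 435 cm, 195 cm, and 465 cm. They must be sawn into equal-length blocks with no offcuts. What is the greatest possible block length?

15 cm

The block length must divide every plank, so the greatest is gcd(435, 195, 465).
435 = 3 × 5 × 29
195 = 3 × 5 × 13
465 = 3 × 5 × 31
gcd(435, 195, 465) = 3 × 5 = 15.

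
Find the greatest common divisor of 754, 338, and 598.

26

754 = 2 × 13 × 29
338 = 2 × 13^2
598 = 2 × 13 × 23
gcd(754, 338, 598) = 2 × 13 = 26.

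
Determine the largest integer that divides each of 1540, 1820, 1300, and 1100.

20

1540 = 2^2 × 5 × 7 × 11
1820 = 2^2 × 5 × 7 × 13
1300 = 2^2 × 5^2 × 13
1100 = 2^2 × 5^2 × 11
gcd(1540, 1820, 1300, 1100) = 2^2 × 5 = 20.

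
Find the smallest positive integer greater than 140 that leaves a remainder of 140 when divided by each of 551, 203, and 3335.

443695

N − 140 must be a common multiple of 551, 203, and 3335.
551 = 19 × 29
203 = 7 × 29
3335 = 5 × 23 × 29
LCM(551, 203, 3335) = 5 × 7 × 19 × 23 × 29 = 443555.
Smallest N > 140 is LCM + 140 = 443555 + 140 = 443695.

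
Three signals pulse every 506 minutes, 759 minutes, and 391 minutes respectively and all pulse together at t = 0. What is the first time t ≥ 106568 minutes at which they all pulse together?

129030 minutes

Joint pulses occur at multiples of LCM(506, 759, 391).
506 = 2 × 11 × 23
759 = 3 × 11 × 23
391 = 17 × 23
LCM(506, 759, 391) = 2 × 3 × 11 × 17 × 23 = 25806.
Smallest multiple of 25806 that is ≥ 106568: ⌈106568/25806⌉ × 25806 = 5 × 25806 = 129030.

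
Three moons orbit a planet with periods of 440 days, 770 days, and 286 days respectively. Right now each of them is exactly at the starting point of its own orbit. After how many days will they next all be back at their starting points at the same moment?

They coincide at every common multiple of the periods; the first is the LCM.
440 = 2^3 × 5 × 11
770 = 2 × 5 × 7 × 11
286 = 2 × 11 × 13
LCM(440, 770, 286) = 2^3 × 5 × 7 × 11 × 13 = 40040.

40040 days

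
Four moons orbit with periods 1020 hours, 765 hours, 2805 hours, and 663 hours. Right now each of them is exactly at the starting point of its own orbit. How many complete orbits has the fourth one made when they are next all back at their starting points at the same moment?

The first common completion time is the LCM of the periods.
1020 = 2^2 × 3 × 5 × 17
765 = 3^2 × 5 × 17
2805 = 3 × 5 × 11 × 17
663 = 3 × 13 × 17
LCM(1020, 765, 2805, 663) = 2^2 × 3^2 × 5 × 11 × 13 × 17 = 437580.
Orbits for period 663: 437580 / 663 = 660.

660 orbits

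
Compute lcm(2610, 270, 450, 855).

743850

2610 = 2 × 3^2 × 5 × 29
270 = 2 × 3^3 × 5
450 = 2 × 3^2 × 5^2
855 = 3^2 × 5 × 19
LCM(2610, 270, 450, 855) = 2 × 3^3 × 5^2 × 19 × 29 = 743850.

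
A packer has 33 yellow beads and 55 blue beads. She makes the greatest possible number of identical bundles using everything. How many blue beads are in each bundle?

Number of bundles = gcd(33, 55).
33 = 3 × 11
55 = 5 × 11
gcd(33, 55) = 11.
blue beads per bundle = 55 / 11 = 5.

5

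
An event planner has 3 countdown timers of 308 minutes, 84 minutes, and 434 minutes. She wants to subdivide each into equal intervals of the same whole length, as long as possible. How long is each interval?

The interval must divide each timer length; the longest such is the gcd.
308 = 2^2 × 7 × 11
84 = 2^2 × 3 × 7
434 = 2 × 7 × 31
gcd(308, 84, 434) = 2 × 7 = 14.

14 minutes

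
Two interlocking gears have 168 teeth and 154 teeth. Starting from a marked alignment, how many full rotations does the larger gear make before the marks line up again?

The first common completion time is the LCM of the periods.
168 = 2^3 × 3 × 7
154 = 2 × 7 × 11
LCM(168, 154) = 2^3 × 3 × 7 × 11 = 1848.
Rotations for period 168: 1848 / 168 = 11.

11 rotations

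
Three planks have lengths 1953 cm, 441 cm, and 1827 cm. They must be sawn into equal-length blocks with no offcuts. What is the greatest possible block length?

63 cm

This is the greatest common divisor of 1953, 441, and 1827.
1953 = 3^2 × 7 × 31
441 = 3^2 × 7^2
1827 = 3^2 × 7 × 29
gcd(1953, 441, 1827) = 3^2 × 7 = 63.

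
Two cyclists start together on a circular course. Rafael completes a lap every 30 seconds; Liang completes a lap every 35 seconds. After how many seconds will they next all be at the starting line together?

210 seconds

We need the least common multiple of the intervals.
30 = 2 × 3 × 5
35 = 5 × 7
LCM(30, 35) = 2 × 3 × 5 × 7 = 210.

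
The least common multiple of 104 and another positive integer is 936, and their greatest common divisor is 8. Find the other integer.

gcd × lcm = product of the two integers, so the other integer is (8 × 936) / 104 = 72.

72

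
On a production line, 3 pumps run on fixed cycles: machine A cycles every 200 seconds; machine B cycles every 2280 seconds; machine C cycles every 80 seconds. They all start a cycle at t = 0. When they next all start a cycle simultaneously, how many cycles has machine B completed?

10 cycles

They are all back at their starting positions together after one LCM of the periods.
200 = 2^3 × 5^2
2280 = 2^3 × 3 × 5 × 19
80 = 2^4 × 5
LCM(200, 2280, 80) = 2^4 × 3 × 5^2 × 19 = 22800.
Cycles for period 2280: 22800 / 2280 = 10.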